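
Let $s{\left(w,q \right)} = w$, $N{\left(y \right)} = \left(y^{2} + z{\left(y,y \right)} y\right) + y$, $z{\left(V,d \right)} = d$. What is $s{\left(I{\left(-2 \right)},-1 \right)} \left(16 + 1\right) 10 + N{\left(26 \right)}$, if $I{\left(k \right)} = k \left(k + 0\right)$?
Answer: $2058$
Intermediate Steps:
$I{\left(k \right)} = k^{2}$ ($I{\left(k \right)} = k k = k^{2}$)
$N{\left(y \right)} = y + 2 y^{2}$ ($N{\left(y \right)} = \left(y^{2} + y y\right) + y = \left(y^{2} + y^{2}\right) + y = 2 y^{2} + y = y + 2 y^{2}$)
$s{\left(I{\left(-2 \right)},-1 \right)} \left(16 + 1\right) 10 + N{\left(26 \right)} = \left(-2\right)^{2} \left(16 + 1\right) 10 + 26 \left(1 + 2 \cdot 26\right) = 4 \cdot 17 \cdot 10 + 26 \left(1 + 52\right) = 4 \cdot 170 + 26 \cdot 53 = 680 + 1378 = 2058$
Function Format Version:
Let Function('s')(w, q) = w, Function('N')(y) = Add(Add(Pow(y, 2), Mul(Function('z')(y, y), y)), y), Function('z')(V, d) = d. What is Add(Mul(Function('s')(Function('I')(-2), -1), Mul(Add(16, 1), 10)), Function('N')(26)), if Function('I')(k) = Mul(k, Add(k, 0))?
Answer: 2058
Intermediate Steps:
Function('I')(k) = Pow(k, 2) (Function('I')(k) = Mul(k, k) = Pow(k, 2))
Function('N')(y) = Add(y, Mul(2, Pow(y, 2))) (Function('N')(y) = Add(Add(Pow(y, 2), Mul(y, y)), y) = Add(Add(Pow(y, 2), Pow(y, 2)), y) = Add(Mul(2, Pow(y, 2)), y) = Add(y, Mul(2, Pow(y, 2))))
Add(Mul(Function('s')(Function('I')(-2), -1), Mul(Add(16, 1), 10)), Function('N')(26)) = Add(Mul(Pow(-2, 2), Mul(Add(16, 1), 10)), Mul(26, Add(1, Mul(2, 26)))) = Add(Mul(4, Mul(17, 10)), Mul(26, Add(1, 52))) = Add(Mul(4, 170), Mul(26, 53)) = Add(680, 1378) = 2058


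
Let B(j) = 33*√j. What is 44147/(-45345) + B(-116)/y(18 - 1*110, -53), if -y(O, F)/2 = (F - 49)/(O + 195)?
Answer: -44147/45345 + 1133*I*√29/34 ≈ -0.97358 + 179.45*I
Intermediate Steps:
y(O, F) = -2*(-49 + F)/(195 + O) (y(O, F) = -2*(F - 49)/(O + 195) = -2*(-49 + F)/(195 + O))
44147/(-45345) + B(-116)/y(18 - 1*110, -53) = 44147/(-45345) + (33*√(-116))/((2*(49 - 1*(-53))/(195 + (18 - 1*110)))) = 44147*(-1/45345) + (33*(2*I*√29))/((2*(49 + 53)/(195 + (18 - 110)))) = -44147/45345 + (66*I*√29)/((2*102/(195 - 92))) = -44147/45345 + (66*I*√29)/((2*102/103)) = -44147/45345 + (66*I*√29)/((2*(1/103)*102)) = -44147/45345 + (66*I*√29)/(204/103) = -44147/45345 + (66*I*√29)*(103/204) = -44147/45345 + 1133*I*√29/34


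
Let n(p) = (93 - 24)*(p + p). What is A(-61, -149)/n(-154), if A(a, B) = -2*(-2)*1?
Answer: -1/5313 ≈ -0.00018822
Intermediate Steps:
n(p) = 138*p (n(p) = 69*(2*p) = 138*p)
A(a, B) = 4 (A(a, B) = 4*1 = 4)
A(-61, -149)/n(-154) = 4/((138*(-154))) = 4/(-21252) = 4*(-1/21252) = -1/5313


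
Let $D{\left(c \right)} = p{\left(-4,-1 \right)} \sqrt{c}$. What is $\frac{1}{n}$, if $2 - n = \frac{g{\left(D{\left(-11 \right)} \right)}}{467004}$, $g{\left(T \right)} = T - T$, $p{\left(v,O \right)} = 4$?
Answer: $\frac{1}{2} \approx 0.5$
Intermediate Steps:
$D{\left(c \right)} = 4 \sqrt{c}$
$g{\left(T \right)} = 0$
$n = 2$ ($n = 2 - \frac{0}{467004} = 2 - 0 \cdot \frac{1}{467004} = 2 - 0 = 2 + 0 = 2$)
$\frac{1}{n} = \frac{1}{2}$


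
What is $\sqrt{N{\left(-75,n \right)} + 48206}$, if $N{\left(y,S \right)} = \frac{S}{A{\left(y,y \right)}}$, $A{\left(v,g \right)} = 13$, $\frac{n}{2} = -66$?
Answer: $\frac{\sqrt{8145098}}{13} \approx 219.54$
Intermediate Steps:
$n = -132$ ($n = 2 \left(-66\right) = -132$)
$N{\left(y,S \right)} = \frac{S}{13}$
$\sqrt{N{\left(-75,n \right)} + 48206} = \sqrt{\frac{1}{13} \left(-132\right) + 48206} = \sqrt{- \frac{132}{13} + 48206} = \sqrt{\frac{626546}{13}} = \frac{\sqrt{8145098}}{13}$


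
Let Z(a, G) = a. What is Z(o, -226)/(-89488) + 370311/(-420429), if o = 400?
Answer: -693886716/783819799 ≈ -0.88526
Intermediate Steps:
Z(o, -226)/(-89488) + 370311/(-420429) = 400/(-89488) + 370311/(-420429) = 400*(-1/89488) + 370311*(-1/420429) = -25/5593 - 123437/140143 = -693886716/783819799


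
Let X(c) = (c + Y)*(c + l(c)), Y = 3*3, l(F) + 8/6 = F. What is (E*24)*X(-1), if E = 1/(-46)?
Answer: 320/23 ≈ 13.913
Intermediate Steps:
l(F) = -4/3 + F
Y = 9
E = -1/46 ≈ -0.021739
X(c) = (9 + c)*(-4/3 + 2*c) (X(c) = (c + 9)*(c + (-4/3 + c)) = (9 + c)*(-4/3 + 2*c))
(E*24)*X(-1) = (-1/46*24)*(-12 + 2*(-1)² + (50/3)*(-1)) = -12*(-12 + 2*1 - 50/3)/23 = -12*(-12 + 2 - 50/3)/23 = -12/23*(-80/3) = 320/23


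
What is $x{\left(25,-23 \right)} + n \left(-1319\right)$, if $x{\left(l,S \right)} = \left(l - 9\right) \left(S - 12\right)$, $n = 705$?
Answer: $-930455$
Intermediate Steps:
$x{\left(l,S \right)} = \left(-12 + S\right) \left(-9 + l\right)$ ($x{\left(l,S \right)} = \left(-9 + l\right) \left(-12 + S\right) = \left(-12 + S\right) \left(-9 + l\right)$)
$x{\left(25,-23 \right)} + n \left(-1319\right) = \left(108 - 300 - -207 - 575\right) + 705 \left(-1319\right) = \left(108 - 300 + 207 - 575\right) - 929895 = -560 - 929895 = -930455$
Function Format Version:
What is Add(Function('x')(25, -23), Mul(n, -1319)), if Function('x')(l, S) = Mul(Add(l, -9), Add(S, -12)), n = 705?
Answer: -930455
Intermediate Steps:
Function('x')(l, S) = Mul(Add(-12, S), Add(-9, l)) (Function('x')(l, S) = Mul(Add(-9, l), Add(-12, S)) = Mul(Add(-12, S), Add(-9, l)))
Add(Function('x')(25, -23), Mul(n, -1319)) = Add(Add(108, Mul(-12, 25), Mul(-9, -23), Mul(-23, 25)), Mul(705, -1319)) = Add(Add(108, -300, 207, -575), -929895) = Add(-560, -929895) = -930455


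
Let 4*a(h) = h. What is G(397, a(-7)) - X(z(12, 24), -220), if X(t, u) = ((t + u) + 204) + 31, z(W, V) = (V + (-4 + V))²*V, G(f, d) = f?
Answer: -46082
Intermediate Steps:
a(h) = h/4
z(W, V) = V*(-4 + 2*V)² (z(W, V) = (-4 + 2*V)²*V = V*(-4 + 2*V)²)
X(t, u) = 235 + t + u (X(t, u) = (204 + t + u) + 31 = 235 + t + u)
G(397, a(-7)) - X(z(12, 24), -220) = 397 - (235 + 4*24*(-2 + 24)² - 220) = 397 - (235 + 4*24*22² - 220) = 397 - (235 + 4*24*484 - 220) = 397 - (235 + 46464 - 220) = 397 - 1*46479 = 397 - 46479 = -46082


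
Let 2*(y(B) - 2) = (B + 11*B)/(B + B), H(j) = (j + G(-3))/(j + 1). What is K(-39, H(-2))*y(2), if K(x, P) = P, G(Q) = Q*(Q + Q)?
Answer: -80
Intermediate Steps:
G(Q) = 2*Q² (G(Q) = Q*(2*Q) = 2*Q²)
H(j) = (18 + j)/(1 + j) (H(j) = (j + 2*(-3)²)/(j + 1) = (j + 2*9)/(1 + j) = (j + 18)/(1 + j) = (18 + j)/(1 + j))
y(B) = 5 (y(B) = 2 + ((B + 11*B)/(B + B))/2 = 2 + ((12*B)/((2*B)))/2 = 2 + ((12*B)*(1/(2*B)))/2 = 2 + (½)*6 = 2 + 3 = 5)
K(-39, H(-2))*y(2) = ((18 - 2)/(1 - 2))*5 = (16/(-1))*5 = -1*16*5 = -16*5 = -80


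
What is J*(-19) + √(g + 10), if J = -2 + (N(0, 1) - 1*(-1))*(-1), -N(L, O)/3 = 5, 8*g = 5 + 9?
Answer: -228 + √47/2 ≈ -224.57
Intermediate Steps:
g = 7/4 (g = (5 + 9)/8 = (⅛)*14 = 7/4 ≈ 1.7500)
N(L, O) = -15 (N(L, O) = -3*5 = -15)
J = 12 (J = -2 + (-15 - 1*(-1))*(-1) = -2 + (-15 + 1)*(-1) = -2 - 14*(-1) = -2 + 14 = 12)
J*(-19) + √(g + 10) = 12*(-19) + √(7/4 + 10) = -228 + √(47/4) = -228 + √47/2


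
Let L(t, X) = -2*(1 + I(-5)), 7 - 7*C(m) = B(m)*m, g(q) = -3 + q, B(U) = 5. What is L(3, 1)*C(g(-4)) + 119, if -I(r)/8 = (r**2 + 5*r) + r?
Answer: -373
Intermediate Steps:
I(r) = -48*r - 8*r**2 (I(r) = -8*((r**2 + 5*r) + r) = -8*(r**2 + 6*r) = -48*r - 8*r**2)
C(m) = 1 - 5*m/7
L(t, X) = -82 (L(t, X) = -2*(1 - 8*(-5)*(6 - 5)) = -2*(1 - 8*(-5)*1) = -2*(1 + 40) = -2*41 = -82)
L(3, 1)*C(g(-4)) + 119 = -82*(1 - 5*(-3 - 4)/7) + 119 = -82*(1 - 5/7*(-7)) + 119 = -82*(1 + 5) + 119 = -82*6 + 119 = -492 + 119 = -373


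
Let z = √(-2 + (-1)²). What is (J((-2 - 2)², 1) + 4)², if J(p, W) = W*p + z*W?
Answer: (20 + I)² ≈ 399.0 + 40.0*I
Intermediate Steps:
z = I (z = √(-2 + 1) = √(-1) = I ≈ 1.0*I)
J(p, W) = I*W + W*p (J(p, W) = W*p + I*W = I*W + W*p)
(J((-2 - 2)², 1) + 4)² = (1*(I + (-2 - 2)²) + 4)² = (1*(I + (-4)²) + 4)² = (1*(I + 16) + 4)² = (1*(16 + I) + 4)² = ((16 + I) + 4)² = (20 + I)²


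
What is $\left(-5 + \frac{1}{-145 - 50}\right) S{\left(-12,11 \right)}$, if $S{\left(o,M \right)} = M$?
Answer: $- \frac{10736}{195} \approx -55.056$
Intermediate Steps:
$\left(-5 + \frac{1}{-145 - 50}\right) S{\left(-12,11 \right)} = \left(-5 + \frac{1}{-145 - 50}\right) 11 = \left(-5 + \frac{1}{-195}\right) 11 = \left(-5 - \frac{1}{195}\right) 11 = \left(- \frac{976}{195}\right) 11 = - \frac{10736}{195}$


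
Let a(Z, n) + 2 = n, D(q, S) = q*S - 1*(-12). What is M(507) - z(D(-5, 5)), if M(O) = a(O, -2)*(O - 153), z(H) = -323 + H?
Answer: -1080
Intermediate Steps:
D(q, S) = 12 + S*q (D(q, S) = S*q + 12 = 12 + S*q)
a(Z, n) = -2 + n
M(O) = 612 - 4*O (M(O) = (-2 - 2)*(O - 153) = -4*(-153 + O) = 612 - 4*O)
M(507) - z(D(-5, 5)) = (612 - 4*507) - (-323 + (12 + 5*(-5))) = (612 - 2028) - (-323 + (12 - 25)) = -1416 - (-323 - 13) = -1416 - 1*(-336) = -1416 + 336 = -1080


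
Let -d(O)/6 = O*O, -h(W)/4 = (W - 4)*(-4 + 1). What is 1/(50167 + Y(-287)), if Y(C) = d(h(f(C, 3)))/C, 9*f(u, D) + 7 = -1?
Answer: 861/43255739 ≈ 1.9905e-5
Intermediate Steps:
f(u, D) = -8/9 (f(u, D) = -7/9 + (⅑)*(-1) = -7/9 - ⅑ = -8/9)
h(W) = -48 + 12*W (h(W) = -4*(W - 4)*(-4 + 1) = -4*(-4 + W)*(-3) = -4*(12 - 3*W) = -48 + 12*W)
d(O) = -6*O² (d(O) = -6*O*O = -6*O²)
Y(C) = -61952/(3*C) (Y(C) = (-6*(-48 + 12*(-8/9))²)/C = (-6*(-48 - 32/3)²)/C = (-6*(-176/3)²)/C = (-6*30976/9)/C = -61952/(3*C))
1/(50167 + Y(-287)) = 1/(50167 - 61952/3/(-287)) = 1/(50167 - 61952/3*(-1/287)) = 1/(50167 + 61952/861) = 1/(43255739/861) = 861/43255739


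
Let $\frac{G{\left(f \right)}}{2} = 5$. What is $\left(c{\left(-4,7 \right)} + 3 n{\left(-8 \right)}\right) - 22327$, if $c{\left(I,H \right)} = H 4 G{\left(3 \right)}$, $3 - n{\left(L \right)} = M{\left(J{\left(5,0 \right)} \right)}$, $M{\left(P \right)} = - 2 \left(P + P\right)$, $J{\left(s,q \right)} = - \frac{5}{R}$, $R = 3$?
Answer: $-22058$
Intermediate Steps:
$G{\left(f \right)} = 10$ ($G{\left(f \right)} = 2 \cdot 5 = 10$)
$J{\left(s,q \right)} = - \frac{5}{3}$
$M{\left(P \right)} = - 4 P$ ($M{\left(P \right)} = - 2 \cdot 2 P = - 4 P$)
$n{\left(L \right)} = - \frac{11}{3}$ ($n{\left(L \right)} = 3 - \left(-4\right) \left(- \frac{5}{3}\right) = 3 - \frac{20}{3} = - \frac{11}{3}$)
$c{\left(I,H \right)} = 40 H$ ($c{\left(I,H \right)} = H 4 \cdot 10 = 4 H 10 = 40 H$)
$\left(c{\left(-4,7 \right)} + 3 n{\left(-8 \right)}\right) - 22327 = \left(40 \cdot 7 + 3 \left(- \frac{11}{3}\right)\right) - 22327 = \left(280 - 11\right) - 22327 = 269 - 22327 = -22058$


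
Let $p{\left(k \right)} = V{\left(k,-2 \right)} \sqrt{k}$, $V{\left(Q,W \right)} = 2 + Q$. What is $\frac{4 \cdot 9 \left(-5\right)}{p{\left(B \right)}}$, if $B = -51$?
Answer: $- \frac{60 i \sqrt{51}}{833} \approx - 0.51439 i$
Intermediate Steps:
$p{\left(k \right)} = \sqrt{k} \left(2 + k\right)$ ($p{\left(k \right)} = \left(2 + k\right) \sqrt{k} = \sqrt{k} \left(2 + k\right)$)
$\frac{4 \cdot 9 \left(-5\right)}{p{\left(B \right)}} = \frac{4 \cdot 9 \left(-5\right)}{\sqrt{-51} \left(2 - 51\right)} = \frac{36 \left(-5\right)}{i \sqrt{51} \left(-49\right)} = - \frac{180}{\left(-49\right) i \sqrt{51}} = - 180 \frac{i \sqrt{51}}{2499} = - \frac{60 i \sqrt{51}}{833}$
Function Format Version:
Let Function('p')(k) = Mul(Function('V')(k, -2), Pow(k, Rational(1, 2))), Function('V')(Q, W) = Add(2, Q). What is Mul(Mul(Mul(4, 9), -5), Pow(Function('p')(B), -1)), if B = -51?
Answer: Mul(Rational(-60, 833), I, Pow(51, Rational(1, 2))) ≈ Mul(-0.51439, I)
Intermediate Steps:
Function('p')(k) = Mul(Pow(k, Rational(1, 2)), Add(2, k)) (Function('p')(k) = Mul(Add(2, k), Pow(k, Rational(1, 2))) = Mul(Pow(k, Rational(1, 2)), Add(2, k)))
Mul(Mul(Mul(4, 9), -5), Pow(Function('p')(B), -1)) = Mul(Mul(Mul(4, 9), -5), Pow(Mul(Pow(-51, Rational(1, 2)), Add(2, -51)), -1)) = Mul(Mul(36, -5), Pow(Mul(Mul(I, Pow(51, Rational(1, 2))), -49), -1)) = Mul(-180, Pow(Mul(-49, I, Pow(51, Rational(1, 2))), -1)) = Mul(-180, Mul(Rational(1, 2499), I, Pow(51, Rational(1, 2)))) = Mul(Rational(-60, 833), I, Pow(51, Rational(1, 2)))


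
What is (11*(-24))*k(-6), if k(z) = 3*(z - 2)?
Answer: 6336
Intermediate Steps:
k(z) = -6 + 3*z (k(z) = 3*(-2 + z) = -6 + 3*z)
(11*(-24))*k(-6) = (11*(-24))*(-6 + 3*(-6)) = -264*(-6 - 18) = -264*(-24) = 6336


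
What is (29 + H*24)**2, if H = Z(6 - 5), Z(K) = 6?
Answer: 29929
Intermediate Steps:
H = 6
(29 + H*24)**2 = (29 + 6*24)**2 = (29 + 144)**2 = 173**2 = 29929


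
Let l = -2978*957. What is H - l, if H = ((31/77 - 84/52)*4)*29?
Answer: 2852655122/1001 ≈ 2.8498e+6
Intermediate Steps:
l = -2849946
H = -140824/1001 (H = ((31*(1/77) - 84*1/52)*4)*29 = ((31/77 - 21/13)*4)*29 = -1214/1001*4*29 = -4856/1001*29 = -140824/1001 ≈ -140.68)
H - l = -140824/1001 - 1*(-2849946) = -140824/1001 + 2849946 = 2852655122/1001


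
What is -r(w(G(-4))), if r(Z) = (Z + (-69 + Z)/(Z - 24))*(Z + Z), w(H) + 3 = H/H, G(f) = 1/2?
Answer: 38/13 ≈ 2.9231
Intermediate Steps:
G(f) = 1/2
w(H) = -2 (w(H) = -3 + H/H = -3 + 1 = -2)
r(Z) = 2*Z*(Z + (-69 + Z)/(-24 + Z)) (r(Z) = (Z + (-69 + Z)/(-24 + Z))*(2*Z) = 2*Z*(Z + (-69 + Z)/(-24 + Z)))
-r(w(G(-4))) = -2*(-2)*(-69 + (-2)**2 - 23*(-2))/(-24 - 2) = -2*(-2)*(-69 + 4 + 46)/(-26) = -2*(-2)*(-1)*(-19)/26 = -1*(-38/13) = 38/13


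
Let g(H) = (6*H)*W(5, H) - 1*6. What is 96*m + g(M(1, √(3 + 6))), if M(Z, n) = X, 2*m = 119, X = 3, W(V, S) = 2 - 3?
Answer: 5688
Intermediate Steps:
W(V, S) = -1
m = 119/2 (m = (½)*119 = 119/2 ≈ 59.500)
M(Z, n) = 3
g(H) = -6 - 6*H (g(H) = (6*H)*(-1) - 1*6 = -6*H - 6 = -6 - 6*H)
96*m + g(M(1, √(3 + 6))) = 96*(119/2) + (-6 - 6*3) = 5712 + (-6 - 18) = 5712 - 24 = 5688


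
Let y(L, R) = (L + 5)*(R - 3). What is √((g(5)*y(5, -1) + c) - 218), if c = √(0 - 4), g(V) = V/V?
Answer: √(-258 + 2*I) ≈ 0.06226 + 16.063*I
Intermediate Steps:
g(V) = 1
y(L, R) = (-3 + R)*(5 + L) (y(L, R) = (5 + L)*(-3 + R) = (-3 + R)*(5 + L))
c = 2*I (c = √(-4) = 2*I ≈ 2.0*I)
√((g(5)*y(5, -1) + c) - 218) = √((1*(-15 - 3*5 + 5*(-1) + 5*(-1)) + 2*I) - 218) = √((1*(-15 - 15 - 5 - 5) + 2*I) - 218) = √((1*(-40) + 2*I) - 218) = √((-40 + 2*I) - 218) = √(-258 + 2*I)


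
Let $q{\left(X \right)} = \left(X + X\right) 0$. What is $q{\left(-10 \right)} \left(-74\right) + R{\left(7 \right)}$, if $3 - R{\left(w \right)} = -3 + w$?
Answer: $-1$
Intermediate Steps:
$R{\left(w \right)} = 6 - w$ ($R{\left(w \right)} = 3 - \left(-3 + w\right) = 6 - w$)
$q{\left(X \right)} = 0$ ($q{\left(X \right)} = 2 X 0 = 0$)
$q{\left(-10 \right)} \left(-74\right) + R{\left(7 \right)} = 0 \left(-74\right) + \left(6 - 7\right) = 0 + \left(6 - 7\right) = 0 - 1 = -1$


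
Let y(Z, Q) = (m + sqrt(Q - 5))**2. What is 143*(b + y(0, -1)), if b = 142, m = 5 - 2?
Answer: 20735 + 858*I*sqrt(6) ≈ 20735.0 + 2101.7*I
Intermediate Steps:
m = 3
y(Z, Q) = (3 + sqrt(-5 + Q))**2 (y(Z, Q) = (3 + sqrt(Q - 5))**2 = (3 + sqrt(-5 + Q))**2)
143*(b + y(0, -1)) = 143*(142 + (3 + sqrt(-5 - 1))**2) = 143*(142 + (3 + sqrt(-6))**2) = 143*(142 + (3 + I*sqrt(6))**2) = 20306 + 143*(3 + I*sqrt(6))**2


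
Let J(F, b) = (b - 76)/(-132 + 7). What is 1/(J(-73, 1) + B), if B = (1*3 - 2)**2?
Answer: 5/8 ≈ 0.62500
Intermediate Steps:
J(F, b) = 76/125 - b/125 (J(F, b) = (-76 + b)/(-125) = (-76 + b)*(-1/125) = 76/125 - b/125)
B = 1 (B = (3 - 2)**2 = 1**2 = 1)
1/(J(-73, 1) + B) = 1/((76/125 - 1/125*1) + 1) = 1/((76/125 - 1/125) + 1) = 1/(3/5 + 1) = 1/(8/5) = 5/8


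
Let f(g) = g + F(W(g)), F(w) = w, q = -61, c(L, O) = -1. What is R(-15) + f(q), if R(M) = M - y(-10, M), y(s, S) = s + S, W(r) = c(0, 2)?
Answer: -52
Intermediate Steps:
W(r) = -1
f(g) = -1 + g (f(g) = g - 1 = -1 + g)
y(s, S) = S + s
R(M) = 10 (R(M) = M - (M - 10) = M - (-10 + M) = M + (10 - M) = 10)
R(-15) + f(q) = 10 + (-1 - 61) = 10 - 62 = -52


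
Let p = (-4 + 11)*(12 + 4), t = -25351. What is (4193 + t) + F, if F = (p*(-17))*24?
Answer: -66854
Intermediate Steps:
p = 112 (p = 7*16 = 112)
F = -45696 (F = (112*(-17))*24 = -1904*24 = -45696)
(4193 + t) + F = (4193 - 25351) - 45696 = -21158 - 45696 = -66854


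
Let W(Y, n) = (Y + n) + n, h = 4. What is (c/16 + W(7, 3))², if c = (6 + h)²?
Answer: 5929/16 ≈ 370.56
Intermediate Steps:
W(Y, n) = Y + 2*n
c = 100 (c = (6 + 4)² = 10² = 100)
(c/16 + W(7, 3))² = (100/16 + (7 + 2*3))² = (100*(1/16) + (7 + 6))² = (25/4 + 13)² = (77/4)² = 5929/16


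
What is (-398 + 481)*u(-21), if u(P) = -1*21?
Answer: -1743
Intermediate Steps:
u(P) = -21
(-398 + 481)*u(-21) = (-398 + 481)*(-21) = 83*(-21) = -1743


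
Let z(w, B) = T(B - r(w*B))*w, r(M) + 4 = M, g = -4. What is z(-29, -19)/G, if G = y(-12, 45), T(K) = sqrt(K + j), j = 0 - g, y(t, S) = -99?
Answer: 29*I*sqrt(562)/99 ≈ 6.9443*I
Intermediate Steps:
r(M) = -4 + M
j = 4 (j = 0 - 1*(-4) = 0 + 4 = 4)
T(K) = sqrt(4 + K) (T(K) = sqrt(K + 4) = sqrt(4 + K))
z(w, B) = w*sqrt(8 + B - B*w) (z(w, B) = sqrt(4 + (B - (-4 + w*B)))*w = sqrt(4 + (B - (-4 + B*w)))*w = sqrt(4 + (B + (4 - B*w)))*w = sqrt(4 + (4 + B - B*w))*w = sqrt(8 + B - B*w)*w = w*sqrt(8 + B - B*w))
G = -99
z(-29, -19)/G = -29*sqrt(8 - 19 - 1*(-19)*(-29))/(-99) = -29*sqrt(8 - 19 - 551)*(-1/99) = -29*I*sqrt(562)*(-1/99) = 29*I*sqrt(562)/99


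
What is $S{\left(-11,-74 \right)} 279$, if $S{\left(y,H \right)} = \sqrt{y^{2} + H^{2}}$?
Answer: $279 \sqrt{5597} \approx 20873.0$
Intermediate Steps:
$S{\left(y,H \right)} = \sqrt{H^{2} + y^{2}}$
$S{\left(-11,-74 \right)} 279 = \sqrt{\left(-74\right)^{2} + \left(-11\right)^{2}} \cdot 279 = \sqrt{5476 + 121} \cdot 279 = \sqrt{5597} \cdot 279 = 279 \sqrt{5597}$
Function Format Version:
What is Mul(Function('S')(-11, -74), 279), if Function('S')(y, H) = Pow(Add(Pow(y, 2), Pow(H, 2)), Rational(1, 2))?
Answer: Mul(279, Pow(5597, Rational(1, 2))) ≈ 20873.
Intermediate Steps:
Function('S')(y, H) = Pow(Add(Pow(H, 2), Pow(y, 2)), Rational(1, 2))
Mul(Function('S')(-11, -74), 279) = Mul(Pow(Add(Pow(-74, 2), Pow(-11, 2)), Rational(1, 2)), 279) = Mul(Pow(Add(5476, 121), Rational(1, 2)), 279) = Mul(Pow(5597, Rational(1, 2)), 279) = Mul(279, Pow(5597, Rational(1, 2)))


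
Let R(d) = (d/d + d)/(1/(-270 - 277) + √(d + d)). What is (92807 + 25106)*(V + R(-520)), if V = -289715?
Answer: -3543393692039843562/103725787 + 24414196525364*I*√65/103725787 ≈ -3.4161e+10 + 1.8976e+6*I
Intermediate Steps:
R(d) = (1 + d)/(-1/547 + √2*√d) (R(d) = (1 + d)/(1/(-547) + √(2*d)) = (1 + d)/(-1/547 + √2*√d))
(92807 + 25106)*(V + R(-520)) = (92807 + 25106)*(-289715 + 547*(-520)*(1 - 520)/(-1*(-520) + 547*√2*(-520)^(3/2))) = 117913*(-289715 + 547*(-520)*(-519)/(520 + 547*√2*(-1040*I*√130))) = 117913*(-289715 + 547*(-520)*(-519)/(520 - 1137760*I*√65)) = 117913*(-289715 + 147624360/(520 - 1137760*I*√65)) = -34161164795 + 17406831160680/(520 - 1137760*I*√65)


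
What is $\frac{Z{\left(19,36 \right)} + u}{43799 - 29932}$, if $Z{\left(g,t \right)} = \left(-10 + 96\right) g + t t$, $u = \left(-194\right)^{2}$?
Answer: $\frac{40566}{13867} \approx 2.9254$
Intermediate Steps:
$u = 37636$
$Z{\left(g,t \right)} = t^{2} + 86 g$ ($Z{\left(g,t \right)} = 86 g + t^{2} = t^{2} + 86 g$)
$\frac{Z{\left(19,36 \right)} + u}{43799 - 29932} = \frac{\left(36^{2} + 86 \cdot 19\right) + 37636}{43799 - 29932} = \frac{\left(1296 + 1634\right) + 37636}{13867} = \left(2930 + 37636\right) \frac{1}{13867} = 40566 \cdot \frac{1}{13867} = \frac{40566}{13867}$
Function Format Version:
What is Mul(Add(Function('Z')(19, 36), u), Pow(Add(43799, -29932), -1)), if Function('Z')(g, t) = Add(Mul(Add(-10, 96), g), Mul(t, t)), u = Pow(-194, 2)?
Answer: Rational(40566, 13867) ≈ 2.9254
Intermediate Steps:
u = 37636
Function('Z')(g, t) = Add(Pow(t, 2), Mul(86, g)) (Function('Z')(g, t) = Add(Mul(86, g), Pow(t, 2)) = Add(Pow(t, 2), Mul(86, g)))
Mul(Add(Function('Z')(19, 36), u), Pow(Add(43799, -29932), -1)) = Mul(Add(Add(Pow(36, 2), Mul(86, 19)), 37636), Pow(Add(43799, -29932), -1)) = Mul(Add(Add(1296, 1634), 37636), Pow(13867, -1)) = Mul(Add(2930, 37636), Rational(1, 13867)) = Mul(40566, Rational(1, 13867)) = Rational(40566, 13867)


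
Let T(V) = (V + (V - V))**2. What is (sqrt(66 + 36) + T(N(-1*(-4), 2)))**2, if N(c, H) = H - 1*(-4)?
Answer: (36 + sqrt(102))**2 ≈ 2125.2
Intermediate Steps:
N(c, H) = 4 + H (N(c, H) = H + 4 = 4 + H)
T(V) = V**2 (T(V) = (V + 0)**2 = V**2)
(sqrt(66 + 36) + T(N(-1*(-4), 2)))**2 = (sqrt(66 + 36) + (4 + 2)**2)**2 = (sqrt(102) + 6**2)**2 = (sqrt(102) + 36)**2 = (36 + sqrt(102))**2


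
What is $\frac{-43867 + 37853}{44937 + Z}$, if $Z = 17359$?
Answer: $- \frac{3007}{31148} \approx -0.096539$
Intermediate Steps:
$\frac{-43867 + 37853}{44937 + Z} = \frac{-43867 + 37853}{44937 + 17359} = - \frac{6014}{62296} = \left(-6014\right) \frac{1}{62296} = - \frac{3007}{31148}$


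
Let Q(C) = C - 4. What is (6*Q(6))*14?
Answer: 168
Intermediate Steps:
Q(C) = -4 + C
(6*Q(6))*14 = (6*(-4 + 6))*14 = (6*2)*14 = 12*14 = 168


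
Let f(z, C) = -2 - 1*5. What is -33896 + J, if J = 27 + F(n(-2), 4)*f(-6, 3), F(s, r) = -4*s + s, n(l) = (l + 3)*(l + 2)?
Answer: -33869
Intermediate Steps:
n(l) = (2 + l)*(3 + l) (n(l) = (3 + l)*(2 + l) = (2 + l)*(3 + l))
f(z, C) = -7 (f(z, C) = -2 - 5 = -7)
F(s, r) = -3*s
J = 27 (J = 27 - 3*(6 + (-2)**2 + 5*(-2))*(-7) = 27 - 3*(6 + 4 - 10)*(-7) = 27 - 3*0*(-7) = 27 + 0*(-7) = 27 + 0 = 27)
-33896 + J = -33896 + 27 = -33869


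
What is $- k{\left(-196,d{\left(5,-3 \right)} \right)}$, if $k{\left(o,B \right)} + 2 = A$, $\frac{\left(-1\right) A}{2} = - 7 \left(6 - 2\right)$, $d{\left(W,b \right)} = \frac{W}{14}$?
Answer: $-54$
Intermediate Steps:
$d{\left(W,b \right)} = \frac{W}{14}$ ($d{\left(W,b \right)} = W \frac{1}{14} = \frac{W}{14}$)
$A = 56$ ($A = - 2 \left(- 7 \left(6 - 2\right)\right) = - 2 \left(\left(-7\right) 4\right) = \left(-2\right) \left(-28\right) = 56$)
$k{\left(o,B \right)} = 54$ ($k{\left(o,B \right)} = -2 + 56 = 54$)
$- k{\left(-196,d{\left(5,-3 \right)} \right)} = \left(-1\right) 54 = -54$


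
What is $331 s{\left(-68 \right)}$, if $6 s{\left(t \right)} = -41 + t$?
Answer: $- \frac{36079}{6} \approx -6013.2$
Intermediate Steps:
$s{\left(t \right)} = - \frac{41}{6} + \frac{t}{6}$ ($s{\left(t \right)} = \frac{-41 + t}{6} = - \frac{41}{6} + \frac{t}{6}$)
$331 s{\left(-68 \right)} = 331 \left(- \frac{41}{6} + \frac{1}{6} \left(-68\right)\right) = 331 \left(- \frac{41}{6} - \frac{34}{3}\right) = 331 \left(- \frac{109}{6}\right) = - \frac{36079}{6}$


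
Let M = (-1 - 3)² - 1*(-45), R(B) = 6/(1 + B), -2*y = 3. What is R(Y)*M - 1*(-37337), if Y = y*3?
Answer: 260627/7 ≈ 37232.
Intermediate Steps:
y = -3/2 (y = -½*3 = -3/2 ≈ -1.5000)
Y = -9/2 (Y = -3/2*3 = -9/2 ≈ -4.5000)
R(B) = 6/(1 + B)
M = 61 (M = (-4)² + 45 = 16 + 45 = 61)
R(Y)*M - 1*(-37337) = (6/(1 - 9/2))*61 - 1*(-37337) = (6/(-7/2))*61 + 37337 = (6*(-2/7))*61 + 37337 = -12/7*61 + 37337 = -732/7 + 37337 = 260627/7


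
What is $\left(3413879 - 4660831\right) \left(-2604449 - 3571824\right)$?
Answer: $7701515969896$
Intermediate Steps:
$\left(3413879 - 4660831\right) \left(-2604449 - 3571824\right) = \left(-1246952\right) \left(-6176273\right) = 7701515969896$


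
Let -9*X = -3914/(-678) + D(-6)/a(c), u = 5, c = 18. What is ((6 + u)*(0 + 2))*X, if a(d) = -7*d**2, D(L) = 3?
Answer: -5423561/384426 ≈ -14.108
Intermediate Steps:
X = -493051/768852 (X = -(-3914/(-678) + 3/((-7*18**2)))/9 = -(-3914*(-1/678) + 3/((-7*324)))/9 = -(1957/339 + 3/(-2268))/9 = -(1957/339 + 3*(-1/2268))/9 = -(1957/339 - 1/756)/9 = -1/9*493051/85428 = -493051/768852 ≈ -0.64128)
((6 + u)*(0 + 2))*X = ((6 + 5)*(0 + 2))*(-493051/768852) = (11*2)*(-493051/768852) = 22*(-493051/768852) = -5423561/384426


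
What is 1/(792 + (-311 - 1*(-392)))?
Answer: 1/873 ≈ 0.0011455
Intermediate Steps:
1/(792 + (-311 - 1*(-392))) = 1/(792 + (-311 + 392)) = 1/(792 + 81) = 1/873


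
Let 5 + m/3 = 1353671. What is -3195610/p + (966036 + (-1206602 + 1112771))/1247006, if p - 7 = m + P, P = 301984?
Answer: -9448632785/286351234786 ≈ -0.032997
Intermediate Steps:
m = 4060998 (m = -15 + 3*1353671 = -15 + 4061013 = 4060998)
p = 4362989 (p = 7 + (4060998 + 301984) = 7 + 4362982 = 4362989)
-3195610/p + (966036 + (-1206602 + 1112771))/1247006 = -3195610/4362989 + (966036 + (-1206602 + 1112771))/1247006 = -3195610*1/4362989 + (966036 - 93831)*(1/1247006) = -168190/229631 + 872205*(1/1247006) = -168190/229631 + 872205/1247006 = -9448632785/286351234786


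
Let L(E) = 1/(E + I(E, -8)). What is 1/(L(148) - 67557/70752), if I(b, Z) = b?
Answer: -872608/830255 ≈ -1.0510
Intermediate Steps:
L(E) = 1/(2*E) (L(E) = 1/(E + E) = 1/(2*E))
1/(L(148) - 67557/70752) = 1/((½)/148 - 67557/70752) = 1/((½)*(1/148) - 67557*1/70752) = 1/(1/296 - 22519/23584) = 1/(-830255/872608) = -872608/830255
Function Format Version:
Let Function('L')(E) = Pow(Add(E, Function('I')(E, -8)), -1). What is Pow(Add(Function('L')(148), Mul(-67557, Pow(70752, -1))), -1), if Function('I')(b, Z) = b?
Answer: Rational(-872608, 830255) ≈ -1.0510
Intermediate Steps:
Function('L')(E) = Mul(Rational(1, 2), Pow(E, -1)) (Function('L')(E) = Pow(Add(E, E), -1) = Pow(Mul(2, E), -1) = Mul(Rational(1, 2), Pow(E, -1)))
Pow(Add(Function('L')(148), Mul(-67557, Pow(70752, -1))), -1) = Pow(Add(Mul(Rational(1, 2), Pow(148, -1)), Mul(-67557, Pow(70752, -1))), -1) = Pow(Add(Mul(Rational(1, 2), Rational(1, 148)), Mul(-67557, Rational(1, 70752))), -1) = Pow(Add(Rational(1, 296), Rational(-22519, 23584)), -1) = Pow(Rational(-830255, 872608), -1) = Rational(-872608, 830255)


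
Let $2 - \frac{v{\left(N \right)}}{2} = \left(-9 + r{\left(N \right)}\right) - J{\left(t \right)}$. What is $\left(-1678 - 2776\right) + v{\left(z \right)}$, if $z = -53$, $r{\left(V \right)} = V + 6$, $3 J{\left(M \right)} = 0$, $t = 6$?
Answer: $-4338$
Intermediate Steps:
$J{\left(M \right)} = 0$ ($J{\left(M \right)} = \frac{1}{3} \cdot 0 = 0$)
$r{\left(V \right)} = 6 + V$
$v{\left(N \right)} = 10 - 2 N$ ($v{\left(N \right)} = 4 - 2 \left(\left(-9 + \left(6 + N\right)\right) - 0\right) = 4 - 2 \left(\left(-3 + N\right) + 0\right) = 4 - 2 \left(-3 + N\right) = 4 - \left(-6 + 2 N\right) = 10 - 2 N$)
$\left(-1678 - 2776\right) + v{\left(z \right)} = \left(-1678 - 2776\right) + \left(10 - -106\right) = -4454 + \left(10 + 106\right) = -4454 + 116 = -4338$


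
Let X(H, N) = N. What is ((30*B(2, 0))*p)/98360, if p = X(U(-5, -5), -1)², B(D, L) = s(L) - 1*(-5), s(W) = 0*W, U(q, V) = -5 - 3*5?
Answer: 15/9836 ≈ 0.0015250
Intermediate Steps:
U(q, V) = -20 (U(q, V) = -5 - 15 = -20)
s(W) = 0
B(D, L) = 5 (B(D, L) = 0 - 1*(-5) = 0 + 5 = 5)
p = 1 (p = (-1)² = 1)
((30*B(2, 0))*p)/98360 = ((30*5)*1)/98360 = (150*1)*(1/98360) = 150*(1/98360) = 15/9836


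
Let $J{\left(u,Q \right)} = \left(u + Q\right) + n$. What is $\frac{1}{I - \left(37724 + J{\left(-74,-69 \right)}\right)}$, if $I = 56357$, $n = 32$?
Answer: $\frac{1}{18744} \approx 5.335 \cdot 10^{-5}$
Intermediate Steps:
$J{\left(u,Q \right)} = 32 + Q + u$ ($J{\left(u,Q \right)} = \left(u + Q\right) + 32 = \left(Q + u\right) + 32 = 32 + Q + u$)
$\frac{1}{I - \left(37724 + J{\left(-74,-69 \right)}\right)} = \frac{1}{56357 - 37613} = \frac{1}{18744}$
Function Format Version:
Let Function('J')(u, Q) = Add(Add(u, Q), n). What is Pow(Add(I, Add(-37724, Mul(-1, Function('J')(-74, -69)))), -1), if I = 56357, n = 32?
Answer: Rational(1, 18744) ≈ 5.3350e-5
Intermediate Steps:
Function('J')(u, Q) = Add(32, Q, u) (Function('J')(u, Q) = Add(Add(u, Q), 32) = Add(Add(Q, u), 32) = Add(32, Q, u))
Pow(Add(I, Add(-37724, Mul(-1, Function('J')(-74, -69)))), -1) = Pow(Add(56357, Add(-37724, Mul(-1, Add(32, -69, -74)))), -1) = Pow(Add(56357, Add(-37724, Mul(-1, -111))), -1) = Pow(Add(56357, Add(-37724, 111)), -1) = Pow(Add(56357, -37613), -1) = Pow(18744, -1) = Rational(1, 18744)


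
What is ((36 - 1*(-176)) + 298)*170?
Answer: 86700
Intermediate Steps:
((36 - 1*(-176)) + 298)*170 = ((36 + 176) + 298)*170 = (212 + 298)*170 = 510*170 = 86700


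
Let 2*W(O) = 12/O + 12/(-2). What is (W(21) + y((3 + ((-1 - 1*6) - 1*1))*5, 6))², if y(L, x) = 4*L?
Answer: 516961/49 ≈ 10550.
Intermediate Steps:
W(O) = -3 + 6/O (W(O) = (12/O + 12/(-2))/2 = (12/O + 12*(-½))/2 = (12/O - 6)/2 = (-6 + 12/O)/2 = -3 + 6/O)
(W(21) + y((3 + ((-1 - 1*6) - 1*1))*5, 6))² = ((-3 + 6/21) + 4*((3 + ((-1 - 1*6) - 1*1))*5))² = ((-3 + 6*(1/21)) + 4*((3 + ((-1 - 6) - 1))*5))² = ((-3 + 2/7) + 4*((3 + (-7 - 1))*5))² = (-19/7 + 4*((3 - 8)*5))² = (-19/7 + 4*(-5*5))² = (-19/7 + 4*(-25))² = (-19/7 - 100)² = (-719/7)² = 516961/49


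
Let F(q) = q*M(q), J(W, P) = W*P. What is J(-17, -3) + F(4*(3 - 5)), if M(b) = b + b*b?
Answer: -397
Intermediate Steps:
J(W, P) = P*W
M(b) = b + b²
F(q) = q²*(1 + q) (F(q) = q*(q*(1 + q)) = q²*(1 + q))
J(-17, -3) + F(4*(3 - 5)) = -3*(-17) + (4*(3 - 5))²*(1 + 4*(3 - 5)) = 51 + (4*(-2))²*(1 + 4*(-2)) = 51 + (-8)²*(1 - 8) = 51 + 64*(-7) = 51 - 448 = -397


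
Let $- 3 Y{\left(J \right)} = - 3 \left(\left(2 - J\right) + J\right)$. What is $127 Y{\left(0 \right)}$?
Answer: $254$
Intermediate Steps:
$Y{\left(J \right)} = 2$ ($Y{\left(J \right)} = - \frac{\left(-3\right) \left(\left(2 - J\right) + J\right)}{3} = - \frac{\left(-3\right) 2}{3} = \left(- \frac{1}{3}\right) \left(-6\right) = 2$)
$127 Y{\left(0 \right)} = 127 \cdot 2 = 254$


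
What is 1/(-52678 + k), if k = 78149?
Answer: 1/25471 ≈ 3.9260e-5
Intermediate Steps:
1/(-52678 + k) = 1/(-52678 + 78149) = 1/25471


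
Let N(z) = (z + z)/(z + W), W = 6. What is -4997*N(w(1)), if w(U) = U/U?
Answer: -9994/7 ≈ -1427.7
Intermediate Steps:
w(U) = 1
N(z) = 2*z/(6 + z) (N(z) = (z + z)/(z + 6) = (2*z)/(6 + z) = 2*z/(6 + z))
-4997*N(w(1)) = -9994/(6 + 1) = -9994/7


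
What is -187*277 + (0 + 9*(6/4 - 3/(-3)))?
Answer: -103553/2 ≈ -51777.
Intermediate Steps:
-187*277 + (0 + 9*(6/4 - 3/(-3))) = -51799 + (0 + 9*(6*(1/4) - 3*(-1/3))) = -51799 + (0 + 9*(3/2 + 1)) = -51799 + (0 + 9*(5/2)) = -51799 + (0 + 45/2) = -51799 + 45/2 = -103553/2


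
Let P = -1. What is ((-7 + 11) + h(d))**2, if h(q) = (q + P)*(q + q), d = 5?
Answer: 1936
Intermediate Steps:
h(q) = 2*q*(-1 + q) (h(q) = (q - 1)*(q + q) = (-1 + q)*(2*q) = 2*q*(-1 + q))
((-7 + 11) + h(d))**2 = ((-7 + 11) + 2*5*(-1 + 5))**2 = (4 + 2*5*4)**2 = (4 + 40)**2 = 44**2 = 1936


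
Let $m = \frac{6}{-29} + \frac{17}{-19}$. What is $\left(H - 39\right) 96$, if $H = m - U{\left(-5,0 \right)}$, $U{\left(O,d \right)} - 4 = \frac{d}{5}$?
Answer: $- \frac{2332800}{551} \approx -4233.8$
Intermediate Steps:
$U{\left(O,d \right)} = 4 + \frac{d}{5}$
$m = - \frac{607}{551}$ ($m = 6 \left(- \frac{1}{29}\right) + 17 \left(- \frac{1}{19}\right) = - \frac{6}{29} - \frac{17}{19} = - \frac{607}{551} \approx -1.1016$)
$H = - \frac{2811}{551}$ ($H = - \frac{607}{551} - \left(4 + \frac{1}{5} \cdot 0\right) = - \frac{607}{551} - \left(4 + 0\right) = - \frac{607}{551} - 4 = - \frac{2811}{551} \approx -5.1016$)
$\left(H - 39\right) 96 = \left(- \frac{2811}{551} - 39\right) 96 = \left(- \frac{24300}{551}\right) 96 = - \frac{2332800}{551}$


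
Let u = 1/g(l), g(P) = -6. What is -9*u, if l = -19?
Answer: 3/2 ≈ 1.5000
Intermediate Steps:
u = -1/6 (u = 1/(-6) = -1/6 ≈ -0.16667)
-9*u = -9*(-1/6) = 3/2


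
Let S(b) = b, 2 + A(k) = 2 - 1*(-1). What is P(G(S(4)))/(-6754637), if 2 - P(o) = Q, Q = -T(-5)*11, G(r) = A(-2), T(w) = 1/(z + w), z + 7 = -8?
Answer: -29/135092740 ≈ -2.1467e-7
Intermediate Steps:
z = -15 (z = -7 - 8 = -15)
A(k) = 1 (A(k) = -2 + (2 - 1*(-1)) = -2 + (2 + 1) = -2 + 3 = 1)
T(w) = 1/(-15 + w)
G(r) = 1
Q = 11/20 (Q = -11/(-15 - 5) = -11/(-20) = -(-1)*11/20 = -1*(-11/20) = 11/20 ≈ 0.55000)
P(o) = 29/20 (P(o) = 2 - 1*11/20 = 2 - 11/20 = 29/20)
P(G(S(4)))/(-6754637) = (29/20)/(-6754637) = (29/20)*(-1/6754637) = -29/135092740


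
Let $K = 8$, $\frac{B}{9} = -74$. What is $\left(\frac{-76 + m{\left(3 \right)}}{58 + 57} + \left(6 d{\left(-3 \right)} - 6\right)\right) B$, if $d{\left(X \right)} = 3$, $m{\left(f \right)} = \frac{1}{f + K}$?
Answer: $- \frac{1910754}{253} \approx -7552.4$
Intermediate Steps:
$B = -666$ ($B = 9 \left(-74\right) = -666$)
$m{\left(f \right)} = \frac{1}{8 + f}$ ($m{\left(f \right)} = \frac{1}{f + 8} = \frac{1}{8 + f}$)
$\left(\frac{-76 + m{\left(3 \right)}}{58 + 57} + \left(6 d{\left(-3 \right)} - 6\right)\right) B = \left(\frac{-76 + \frac{1}{8 + 3}}{58 + 57} + \left(6 \cdot 3 - 6\right)\right) \left(-666\right) = \left(\frac{-76 + \frac{1}{11}}{115} + \left(18 - 6\right)\right) \left(-666\right) = \left(\left(-76 + \frac{1}{11}\right) \frac{1}{115} + 12\right) \left(-666\right) = \left(\left(- \frac{835}{11}\right) \frac{1}{115} + 12\right) \left(-666\right) = \left(- \frac{167}{253} + 12\right) \left(-666\right) = \frac{2869}{253} \left(-666\right) = - \frac{1910754}{253}$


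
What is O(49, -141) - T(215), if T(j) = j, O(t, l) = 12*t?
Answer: 373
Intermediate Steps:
O(49, -141) - T(215) = 12*49 - 1*215 = 588 - 215 = 373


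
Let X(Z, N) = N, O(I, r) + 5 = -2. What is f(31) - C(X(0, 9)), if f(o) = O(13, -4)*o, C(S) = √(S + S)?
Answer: -217 - 3*√2 ≈ -221.24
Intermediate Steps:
O(I, r) = -7 (O(I, r) = -5 - 2 = -7)
C(S) = √2*√S (C(S) = √(2*S) = √2*√S)
f(o) = -7*o
f(31) - C(X(0, 9)) = -7*31 - √2*√9 = -217 - √2*3 = -217 - 3*√2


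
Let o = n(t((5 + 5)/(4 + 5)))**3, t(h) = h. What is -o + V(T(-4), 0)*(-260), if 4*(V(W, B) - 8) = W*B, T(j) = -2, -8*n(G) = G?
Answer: -97044355/46656 ≈ -2080.0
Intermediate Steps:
n(G) = -G/8
o = -125/46656 (o = (-(5 + 5)/(8*(4 + 5)))**3 = (-5/(4*9))**3 = (-1/8*10/9)**3 = (-5/36)**3 = -125/46656 ≈ -0.0026792)
V(W, B) = 8 + B*W/4 (V(W, B) = 8 + (W*B)/4 = 8 + (B*W)/4 = 8 + B*W/4)
-o + V(T(-4), 0)*(-260) = -1*(-125/46656) + (8 + (1/4)*0*(-2))*(-260) = 125/46656 + (8 + 0)*(-260) = 125/46656 + 8*(-260) = 125/46656 - 2080 = -97044355/46656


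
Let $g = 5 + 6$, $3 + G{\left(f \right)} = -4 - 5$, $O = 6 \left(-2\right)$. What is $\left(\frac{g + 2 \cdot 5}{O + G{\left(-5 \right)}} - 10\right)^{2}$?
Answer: $\frac{7569}{64} \approx 118.27$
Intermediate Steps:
$O = -12$
$G{\left(f \right)} = -12$ ($G{\left(f \right)} = -3 - 9 = -12$)
$g = 11$
$\left(\frac{g + 2 \cdot 5}{O + G{\left(-5 \right)}} - 10\right)^{2} = \left(\frac{11 + 2 \cdot 5}{-12 - 12} - 10\right)^{2} = \left(\frac{11 + 10}{-24} - 10\right)^{2} = \left(21 \left(- \frac{1}{24}\right) - 10\right)^{2} = \left(- \frac{7}{8} - 10\right)^{2} = \left(- \frac{87}{8}\right)^{2} = \frac{7569}{64}$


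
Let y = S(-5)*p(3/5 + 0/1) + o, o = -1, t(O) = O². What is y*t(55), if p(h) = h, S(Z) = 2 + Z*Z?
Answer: 45980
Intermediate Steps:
S(Z) = 2 + Z²
y = 76/5 (y = (2 + (-5)²)*(3/5 + 0/1) - 1 = (2 + 25)*(3*(⅕) + 0*1) - 1 = 27*(⅗ + 0) - 1 = 27*(⅗) - 1 = 81/5 - 1 = 76/5 ≈ 15.200)
y*t(55) = (76/5)*55² = (76/5)*3025 = 45980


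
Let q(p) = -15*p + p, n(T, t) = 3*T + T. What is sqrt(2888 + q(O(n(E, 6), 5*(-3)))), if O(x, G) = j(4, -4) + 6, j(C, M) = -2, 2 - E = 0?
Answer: 4*sqrt(177) ≈ 53.217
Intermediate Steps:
E = 2 (E = 2 - 1*0 = 2 + 0 = 2)
n(T, t) = 4*T
O(x, G) = 4 (O(x, G) = -2 + 6 = 4)
q(p) = -14*p
sqrt(2888 + q(O(n(E, 6), 5*(-3)))) = sqrt(2888 - 14*4) = sqrt(2888 - 56) = sqrt(2832) = 4*sqrt(177)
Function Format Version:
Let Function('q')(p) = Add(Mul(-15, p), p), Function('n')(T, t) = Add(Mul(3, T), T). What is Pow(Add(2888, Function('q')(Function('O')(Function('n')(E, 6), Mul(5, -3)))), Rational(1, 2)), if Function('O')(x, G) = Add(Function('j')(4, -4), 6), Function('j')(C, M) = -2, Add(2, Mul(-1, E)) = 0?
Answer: Mul(4, Pow(177, Rational(1, 2))) ≈ 53.217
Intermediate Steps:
E = 2 (E = Add(2, Mul(-1, 0)) = Add(2, 0) = 2)
Function('n')(T, t) = Mul(4, T)
Function('O')(x, G) = 4 (Function('O')(x, G) = Add(-2, 6) = 4)
Function('q')(p) = Mul(-14, p)
Pow(Add(2888, Function('q')(Function('O')(Function('n')(E, 6), Mul(5, -3)))), Rational(1, 2)) = Pow(Add(2888, Mul(-14, 4)), Rational(1, 2)) = Pow(Add(2888, -56), Rational(1, 2)) = Pow(2832, Rational(1, 2)) = Mul(4, Pow(177, Rational(1, 2)))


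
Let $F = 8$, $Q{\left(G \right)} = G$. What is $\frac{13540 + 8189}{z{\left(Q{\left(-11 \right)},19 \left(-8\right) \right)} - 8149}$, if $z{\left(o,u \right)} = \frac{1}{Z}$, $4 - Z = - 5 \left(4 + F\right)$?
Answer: $- \frac{463552}{173845} \approx -2.6665$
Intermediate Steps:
$Z = 64$ ($Z = 4 - - 5 \left(4 + 8\right) = 4 - \left(-5\right) 12 = 4 - -60 = 4 + 60 = 64$)
$z{\left(o,u \right)} = \frac{1}{64}$
$\frac{13540 + 8189}{z{\left(Q{\left(-11 \right)},19 \left(-8\right) \right)} - 8149} = \frac{13540 + 8189}{\frac{1}{64} - 8149} = \frac{21729}{- \frac{521535}{64}} = 21729 \left(- \frac{64}{521535}\right) = - \frac{463552}{173845}$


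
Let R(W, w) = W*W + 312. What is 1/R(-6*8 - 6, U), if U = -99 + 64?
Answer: 1/3228 ≈ 0.00030979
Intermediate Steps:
U = -35
R(W, w) = 312 + W**2 (R(W, w) = W**2 + 312 = 312 + W**2)
1/R(-6*8 - 6, U) = 1/(312 + (-6*8 - 6)**2) = 1/(312 + (-48 - 6)**2) = 1/(312 + (-54)**2) = 1/(312 + 2916) = 1/3228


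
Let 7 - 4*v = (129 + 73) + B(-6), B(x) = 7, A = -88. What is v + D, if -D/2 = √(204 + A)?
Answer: -101/2 - 4*√29 ≈ -72.041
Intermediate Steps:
v = -101/2 (v = 7/4 - ((129 + 73) + 7)/4 = 7/4 - (202 + 7)/4 = 7/4 - ¼*209 = 7/4 - 209/4 = -101/2 ≈ -50.500)
D = -4*√29 (D = -2*√(204 - 88) = -4*√29 ≈ -21.541)
v + D = -101/2 - 4*√29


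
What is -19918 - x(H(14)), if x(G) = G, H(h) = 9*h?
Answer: -20044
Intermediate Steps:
-19918 - x(H(14)) = -19918 - 9*14 = -19918 - 1*126 = -19918 - 126 = -20044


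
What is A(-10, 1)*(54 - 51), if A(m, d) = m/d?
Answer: -30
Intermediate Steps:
A(-10, 1)*(54 - 51) = (-10/1)*(54 - 51) = -10*1*3 = -10*3 = -30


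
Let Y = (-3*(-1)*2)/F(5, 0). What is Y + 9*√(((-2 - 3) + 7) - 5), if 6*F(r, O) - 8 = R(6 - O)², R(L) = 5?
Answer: 12/11 + 9*I*√3 ≈ 1.0909 + 15.588*I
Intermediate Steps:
F(r, O) = 11/2 (F(r, O) = 4/3 + (⅙)*5² = 4/3 + (⅙)*25 = 4/3 + 25/6 = 11/2)
Y = 12/11 (Y = (-3*(-1)*2)/(11/2) = (3*2)*(2/11) = 6*(2/11) = 12/11 ≈ 1.0909)
Y + 9*√(((-2 - 3) + 7) - 5) = 12/11 + 9*√(((-2 - 3) + 7) - 5) = 12/11 + 9*√((-5 + 7) - 5) = 12/11 + 9*√(2 - 5) = 12/11 + 9*√(-3) = 12/11 + 9*(I*√3) = 12/11 + 9*I*√3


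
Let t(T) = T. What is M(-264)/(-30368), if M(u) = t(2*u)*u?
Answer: -4356/949 ≈ -4.5901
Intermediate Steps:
M(u) = 2*u**2 (M(u) = (2*u)*u = 2*u**2)
M(-264)/(-30368) = (2*(-264)**2)/(-30368) = (2*69696)*(-1/30368) = 139392*(-1/30368) = -4356/949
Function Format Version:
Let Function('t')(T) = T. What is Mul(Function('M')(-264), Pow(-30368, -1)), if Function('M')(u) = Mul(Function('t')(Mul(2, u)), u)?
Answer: Rational(-4356, 949) ≈ -4.5901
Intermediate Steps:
Function('M')(u) = Mul(2, Pow(u, 2)) (Function('M')(u) = Mul(Mul(2, u), u) = Mul(2, Pow(u, 2)))
Mul(Function('M')(-264), Pow(-30368, -1)) = Mul(Mul(2, Pow(-264, 2)), Pow(-30368, -1)) = Mul(Mul(2, 69696), Rational(-1, 30368)) = Mul(139392, Rational(-1, 30368)) = Rational(-4356, 949)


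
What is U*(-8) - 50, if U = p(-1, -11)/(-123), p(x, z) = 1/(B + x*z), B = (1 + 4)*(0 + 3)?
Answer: -79946/1599 ≈ -49.997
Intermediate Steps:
B = 15 (B = 5*3 = 15)
p(x, z) = 1/(15 + x*z)
U = -1/3198 (U = 1/((15 - 1*(-11))*(-123)) = -1/123/(15 + 11) = -1/123/26 = (1/26)*(-1/123) = -1/3198 ≈ -0.00031270)
U*(-8) - 50 = -1/3198*(-8) - 50 = 4/1599 - 50 = -79946/1599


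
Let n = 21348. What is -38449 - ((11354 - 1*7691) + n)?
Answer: -63460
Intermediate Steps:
-38449 - ((11354 - 1*7691) + n) = -38449 - ((11354 - 1*7691) + 21348) = -38449 - ((11354 - 7691) + 21348) = -38449 - (3663 + 21348) = -38449 - 1*25011 = -38449 - 25011 = -63460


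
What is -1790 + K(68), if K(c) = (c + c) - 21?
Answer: -1675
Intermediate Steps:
K(c) = -21 + 2*c (K(c) = 2*c - 21 = -21 + 2*c)
-1790 + K(68) = -1790 + (-21 + 2*68) = -1790 + (-21 + 136) = -1790 + 115 = -1675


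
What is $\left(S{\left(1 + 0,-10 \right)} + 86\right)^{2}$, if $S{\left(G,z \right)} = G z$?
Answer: $5776$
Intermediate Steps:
$\left(S{\left(1 + 0,-10 \right)} + 86\right)^{2} = \left(\left(1 + 0\right) \left(-10\right) + 86\right)^{2} = \left(1 \left(-10\right) + 86\right)^{2} = \left(-10 + 86\right)^{2} = 76^{2} = 5776$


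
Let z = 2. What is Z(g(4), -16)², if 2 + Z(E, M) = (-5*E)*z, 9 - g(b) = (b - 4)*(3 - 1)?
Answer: 8464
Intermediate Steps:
g(b) = 17 - 2*b (g(b) = 9 - (b - 4)*(3 - 1) = 9 - (-4 + b)*2 = 9 - (-8 + 2*b) = 9 + (8 - 2*b) = 17 - 2*b)
Z(E, M) = -2 - 10*E (Z(E, M) = -2 - 5*E*2 = -2 - 10*E)
Z(g(4), -16)² = (-2 - 10*(17 - 2*4))² = (-2 - 10*(17 - 8))² = (-2 - 10*9)² = (-2 - 90)² = (-92)² = 8464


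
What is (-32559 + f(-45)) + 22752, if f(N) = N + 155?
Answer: -9697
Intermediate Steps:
f(N) = 155 + N
(-32559 + f(-45)) + 22752 = (-32559 + (155 - 45)) + 22752 = (-32559 + 110) + 22752 = -32449 + 22752 = -9697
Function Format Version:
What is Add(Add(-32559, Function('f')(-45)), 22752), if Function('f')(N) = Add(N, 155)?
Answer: -9697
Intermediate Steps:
Function('f')(N) = Add(155, N)
Add(Add(-32559, Function('f')(-45)), 22752) = Add(Add(-32559, Add(155, -45)), 22752) = Add(Add(-32559, 110), 22752) = Add(-32449, 22752) = -9697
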